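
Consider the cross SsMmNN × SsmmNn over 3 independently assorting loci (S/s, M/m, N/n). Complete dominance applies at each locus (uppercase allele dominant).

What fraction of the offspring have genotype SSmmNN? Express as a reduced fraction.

P(SSmmNN) = 1/16

SsMmNN gametes: SMN×2, SmN×2, sMN×2, smN×2
SsmmNn gametes: SmN×2, Smn×2, smN×2, smn×2
SsMmNN×SsmmNn grid (8·8=64): SSMmNN=4 SSMmNn=4 SSmmNN=4 SSmmNn=4 SsMmNN=8 SsMmNn=8 SsmmNN=8 SsmmNn=8 ssMmNN=4 ssMmNn=4 ssmmNN=4 ssmmNn=4
SSmmNN hits 4/64; gcd=4; 4÷4/64÷4 = 1/16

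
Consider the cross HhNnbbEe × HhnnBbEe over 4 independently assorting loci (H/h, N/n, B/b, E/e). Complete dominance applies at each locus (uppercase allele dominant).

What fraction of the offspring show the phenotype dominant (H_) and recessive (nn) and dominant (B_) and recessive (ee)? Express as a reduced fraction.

P(H_ nn B_ ee) = 3/64

HhNnbbEe gametes: HNbE×2, HNbe×2, HnbE×2, Hnbe×2, hNbE×2, hNbe×2, hnbE×2, hnbe×2
HhnnBbEe gametes: HnBE×2, HnBe×2, HnbE×2, Hnbe×2, hnBE×2, hnBe×2, hnbE×2, hnbe×2
HhNnbbEe×HhnnBbEe grid (16·16=256): HHNnBbEE=4 HHNnBbEe=8 HHNnBbee=4 HHNnbbEE=4 HHNnbbEe=8 HHNnbbee=4 HHnnBbEE=4 HHnnBbEe=8 HHnnBbee=4 HHnnbbEE=4 HHnnbbEe=8 HHnnbbee=4 HhNnBbEE=8 HhNnBbEe=16 HhNnBbee=8 HhNnbbEE=8 HhNnbbEe=16 HhNnbbee=8 HhnnBbEE=8 HhnnBbEe=16 HhnnBbee=8 HhnnbbEE=8 HhnnbbEe=16 Hhnnbbee=8 hhNnBbEE=4 hhNnBbEe=8 hhNnBbee=4 hhNnbbEE=4 hhNnbbEe=8 hhNnbbee=4 hhnnBbEE=4 hhnnBbEe=8 hhnnBbee=4 hhnnbbEE=4 hhnnbbEe=8 hhnnbbee=4
H_ nn B_ ee hits 12/256; gcd=4; 12÷4/256÷4 = 3/64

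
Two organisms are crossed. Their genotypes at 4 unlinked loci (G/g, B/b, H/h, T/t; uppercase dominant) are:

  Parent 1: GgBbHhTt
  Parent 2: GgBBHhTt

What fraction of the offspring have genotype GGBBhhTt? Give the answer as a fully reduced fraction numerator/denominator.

GgBbHhTt gametes: GBHT×1, GBHt×1, GBhT×1, GBht×1, GbHT×1, GbHt×1, GbhT×1, Gbht×1, gBHT×1, gBHt×1, gBhT×1, gBht×1, gbHT×1, gbHt×1, gbhT×1, gbht×1
GgBBHhTt gametes: GBHT×2, GBHt×2, GBhT×2, GBht×2, gBHT×2, gBHt×2, gBhT×2, gBht×2
GgBbHhTt×GgBBHhTt grid (16·16=256): GGBBHHTT=2 GGBBHHTt=4 GGBBHHtt=2 GGBBHhTT=4 GGBBHhTt=8 GGBBHhtt=4 GGBBhhTT=2 GGBBhhTt=4 GGBBhhtt=2 GGBbHHTT=2 GGBbHHTt=4 GGBbHHtt=2 GGBbHhTT=4 GGBbHhTt=8 GGBbHhtt=4 GGBbhhTT=2 GGBbhhTt=4 GGBbhhtt=2 GgBBHHTT=4 GgBBHHTt=8 GgBBHHtt=4 GgBBHhTT=8 GgBBHhTt=16 GgBBHhtt=8 GgBBhhTT=4 GgBBhhTt=8 GgBBhhtt=4 GgBbHHTT=4 GgBbHHTt=8 GgBbHHtt=4 GgBbHhTT=8 GgBbHhTt=16 GgBbHhtt=8 GgBbhhTT=4 GgBbhhTt=8 GgBbhhtt=4 ggBBHHTT=2 ggBBHHTt=4 ggBBHHtt=2 ggBBHhTT=4 ggBBHhTt=8 ggBBHhtt=4 ggBBhhTT=2 ggBBhhTt=4 ggBBhhtt=2 ggBbHHTT=2 ggBbHHTt=4 ggBbHHtt=2 ggBbHhTT=4 ggBbHhTt=8 ggBbHhtt=4 ggBbhhTT=2 ggBbhhTt=4 ggBbhhtt=2
GGBBhhTt hits 4/256; gcd=4; 4÷4/256÷4 = 1/64

P(GGBBhhTt) = 1/64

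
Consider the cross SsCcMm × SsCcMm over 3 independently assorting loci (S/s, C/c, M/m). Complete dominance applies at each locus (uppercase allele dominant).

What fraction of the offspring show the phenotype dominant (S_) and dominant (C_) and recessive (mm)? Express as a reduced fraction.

SsCcMm gametes: SCM×1, SCm×1, ScM×1, Scm×1, sCM×1, sCm×1, scM×1, scm×1
SsCcMm gametes: SCM×1, SCm×1, ScM×1, Scm×1, sCM×1, sCm×1, scM×1, scm×1
SsCcMm×SsCcMm grid (8·8=64): SSCCMM=1 SSCCMm=2 SSCCmm=1 SSCcMM=2 SSCcMm=4 SSCcmm=2 SSccMM=1 SSccMm=2 SSccmm=1 SsCCMM=2 SsCCMm=4 SsCCmm=2 SsCcMM=4 SsCcMm=8 SsCcmm=4 SsccMM=2 SsccMm=4 Ssccmm=2 ssCCMM=1 ssCCMm=2 ssCCmm=1 ssCcMM=2 ssCcMm=4 ssCcmm=2 ssccMM=1 ssccMm=2 ssccmm=1
S_ C_ mm hits 9/64; gcd=1; 9÷1/64÷1 = 9/64

P(S_ C_ mm) = 9/64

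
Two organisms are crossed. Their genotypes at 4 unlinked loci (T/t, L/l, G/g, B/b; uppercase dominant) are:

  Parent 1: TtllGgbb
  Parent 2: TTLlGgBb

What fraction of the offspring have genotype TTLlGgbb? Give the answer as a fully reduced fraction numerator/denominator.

TtllGgbb gametes: TlGb×4, Tlgb×4, tlGb×4, tlgb×4
TTLlGgBb gametes: TLGB×2, TLGb×2, TLgB×2, TLgb×2, TlGB×2, TlGb×2, TlgB×2, Tlgb×2
TtllGgbb×TTLlGgBb grid (16·16=256): TTLlGGBb=8 TTLlGGbb=8 TTLlGgBb=16 TTLlGgbb=16 TTLlggBb=8 TTLlggbb=8 TTllGGBb=8 TTllGGbb=8 TTllGgBb=16 TTllGgbb=16 TTllggBb=8 TTllggbb=8 TtLlGGBb=8 TtLlGGbb=8 TtLlGgBb=16 TtLlGgbb=16 TtLlggBb=8 TtLlggbb=8 TtllGGBb=8 TtllGGbb=8 TtllGgBb=16 TtllGgbb=16 TtllggBb=8 Ttllggbb=8
TTLlGgbb hits 16/256; gcd=16; 16÷16/256÷16 = 1/16

P(TTLlGgbb) = 1/16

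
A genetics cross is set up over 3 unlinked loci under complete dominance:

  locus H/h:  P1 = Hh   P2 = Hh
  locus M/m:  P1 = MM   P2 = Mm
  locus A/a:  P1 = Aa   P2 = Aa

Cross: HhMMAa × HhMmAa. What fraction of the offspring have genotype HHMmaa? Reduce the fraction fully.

HhMMAa gametes: HMA×2, HMa×2, hMA×2, hMa×2
HhMmAa gametes: HMA×1, HMa×1, HmA×1, Hma×1, hMA×1, hMa×1, hmA×1, hma×1
HhMMAa×HhMmAa grid (8·8=64): HHMMAA=2 HHMMAa=4 HHMMaa=2 HHMmAA=2 HHMmAa=4 HHMmaa=2 HhMMAA=4 HhMMAa=8 HhMMaa=4 HhMmAA=4 HhMmAa=8 HhMmaa=4 hhMMAA=2 hhMMAa=4 hhMMaa=2 hhMmAA=2 hhMmAa=4 hhMmaa=2
HHMmaa hits 2/64; gcd=2; 2÷2/64÷2 = 1/32

P(HHMmaa) = 1/32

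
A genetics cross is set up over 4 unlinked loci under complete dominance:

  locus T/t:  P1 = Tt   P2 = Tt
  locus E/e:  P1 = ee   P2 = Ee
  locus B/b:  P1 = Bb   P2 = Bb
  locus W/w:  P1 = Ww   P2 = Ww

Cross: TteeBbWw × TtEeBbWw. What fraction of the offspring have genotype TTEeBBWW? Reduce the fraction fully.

TteeBbWw gametes: TeBW×2, TeBw×2, TebW×2, Tebw×2, teBW×2, teBw×2, tebW×2, tebw×2
TtEeBbWw gametes: TEBW×1, TEBw×1, TEbW×1, TEbw×1, TeBW×1, TeBw×1, TebW×1, Tebw×1, tEBW×1, tEBw×1, tEbW×1, tEbw×1, teBW×1, teBw×1, tebW×1, tebw×1
TteeBbWw×TtEeBbWw grid (16·16=256): TTEeBBWW=2 TTEeBBWw=4 TTEeBBww=2 TTEeBbWW=4 TTEeBbWw=8 TTEeBbww=4 TTEebbWW=2 TTEebbWw=4 TTEebbww=2 TTeeBBWW=2 TTeeBBWw=4 TTeeBBww=2 TTeeBbWW=4 TTeeBbWw=8 TTeeBbww=4 TTeebbWW=2 TTeebbWw=4 TTeebbww=2 TtEeBBWW=4 TtEeBBWw=8 TtEeBBww=4 TtEeBbWW=8 TtEeBbWw=16 TtEeBbww=8 TtEebbWW=4 TtEebbWw=8 TtEebbww=4 TteeBBWW=4 TteeBBWw=8 TteeBBww=4 TteeBbWW=8 TteeBbWw=16 TteeBbww=8 TteebbWW=4 TteebbWw=8 Tteebbww=4 ttEeBBWW=2 ttEeBBWw=4 ttEeBBww=2 ttEeBbWW=4 ttEeBbWw=8 ttEeBbww=4 ttEebbWW=2 ttEebbWw=4 ttEebbww=2 tteeBBWW=2 tteeBBWw=4 tteeBBww=2 tteeBbWW=4 tteeBbWw=8 tteeBbww=4 tteebbWW=2 tteebbWw=4 tteebbww=2
TTEeBBWW hits 2/256; gcd=2; 2÷2/256÷2 = 1/128

P(TTEeBBWW) = 1/128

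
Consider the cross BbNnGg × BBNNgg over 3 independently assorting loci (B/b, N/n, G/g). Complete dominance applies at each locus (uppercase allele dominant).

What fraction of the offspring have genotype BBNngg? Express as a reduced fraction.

BbNnGg gametes: BNG×1, BNg×1, BnG×1, Bng×1, bNG×1, bNg×1, bnG×1, bng×1
BBNNgg gametes: BNg×8
BbNnGg×BBNNgg grid (8·8=64): BBNNGg=8 BBNNgg=8 BBNnGg=8 BBNngg=8 BbNNGg=8 BbNNgg=8 BbNnGg=8 BbNngg=8
BBNngg hits 8/64; gcd=8; 8÷8/64÷8 = 1/8

P(BBNngg) = 1/8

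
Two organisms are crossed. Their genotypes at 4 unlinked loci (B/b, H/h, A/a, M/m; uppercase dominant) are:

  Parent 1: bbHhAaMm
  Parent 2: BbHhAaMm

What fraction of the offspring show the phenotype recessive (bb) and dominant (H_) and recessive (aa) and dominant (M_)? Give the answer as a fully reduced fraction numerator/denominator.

bbHhAaMm gametes: bHAM×2, bHAm×2, bHaM×2, bHam×2, bhAM×2, bhAm×2, bhaM×2, bham×2
BbHhAaMm gametes: BHAM×1, BHAm×1, BHaM×1, BHam×1, BhAM×1, BhAm×1, BhaM×1, Bham×1, bHAM×1, bHAm×1, bHaM×1, bHam×1, bhAM×1, bhAm×1, bhaM×1, bham×1
bbHhAaMm×BbHhAaMm grid (16·16=256): BbHHAAMM=2 BbHHAAMm=4 BbHHAAmm=2 BbHHAaMM=4 BbHHAaMm=8 BbHHAamm=4 BbHHaaMM=2 BbHHaaMm=4 BbHHaamm=2 BbHhAAMM=4 BbHhAAMm=8 BbHhAAmm=4 BbHhAaMM=8 BbHhAaMm=16 BbHhAamm=8 BbHhaaMM=4 BbHhaaMm=8 BbHhaamm=4 BbhhAAMM=2 BbhhAAMm=4 BbhhAAmm=2 BbhhAaMM=4 BbhhAaMm=8 BbhhAamm=4 BbhhaaMM=2 BbhhaaMm=4 Bbhhaamm=2 bbHHAAMM=2 bbHHAAMm=4 bbHHAAmm=2 bbHHAaMM=4 bbHHAaMm=8 bbHHAamm=4 bbHHaaMM=2 bbHHaaMm=4 bbHHaamm=2 bbHhAAMM=4 bbHhAAMm=8 bbHhAAmm=4 bbHhAaMM=8 bbHhAaMm=16 bbHhAamm=8 bbHhaaMM=4 bbHhaaMm=8 bbHhaamm=4 bbhhAAMM=2 bbhhAAMm=4 bbhhAAmm=2 bbhhAaMM=4 bbhhAaMm=8 bbhhAamm=4 bbhhaaMM=2 bbhhaaMm=4 bbhhaamm=2
bb H_ aa M_ hits 18/256; gcd=2; 18÷2/256÷2 = 9/128

P(bb H_ aa M_) = 9/128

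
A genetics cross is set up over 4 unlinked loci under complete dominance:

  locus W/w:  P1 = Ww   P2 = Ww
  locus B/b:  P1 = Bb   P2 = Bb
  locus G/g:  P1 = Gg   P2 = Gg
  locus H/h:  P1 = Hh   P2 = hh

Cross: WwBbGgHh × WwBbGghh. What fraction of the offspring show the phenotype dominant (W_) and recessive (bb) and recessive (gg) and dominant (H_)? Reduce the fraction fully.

P(W_ bb gg H_) = 3/128

WwBbGgHh gametes: WBGH×1, WBGh×1, WBgH×1, WBgh×1, WbGH×1, WbGh×1, WbgH×1, Wbgh×1, wBGH×1, wBGh×1, wBgH×1, wBgh×1, wbGH×1, wbGh×1, wbgH×1, wbgh×1
WwBbGghh gametes: WBGh×2, WBgh×2, WbGh×2, Wbgh×2, wBGh×2, wBgh×2, wbGh×2, wbgh×2
WwBbGgHh×WwBbGghh grid (16·16=256): WWBBGGHh=2 WWBBGGhh=2 WWBBGgHh=4 WWBBGghh=4 WWBBggHh=2 WWBBgghh=2 WWBbGGHh=4 WWBbGGhh=4 WWBbGgHh=8 WWBbGghh=8 WWBbggHh=4 WWBbgghh=4 WWbbGGHh=2 WWbbGGhh=2 WWbbGgHh=4 WWbbGghh=4 WWbbggHh=2 WWbbgghh=2 WwBBGGHh=4 WwBBGGhh=4 WwBBGgHh=8 WwBBGghh=8 WwBBggHh=4 WwBBgghh=4 WwBbGGHh=8 WwBbGGhh=8 WwBbGgHh=16 WwBbGghh=16 WwBbggHh=8 WwBbgghh=8 WwbbGGHh=4 WwbbGGhh=4 WwbbGgHh=8 WwbbGghh=8 WwbbggHh=4 Wwbbgghh=4 wwBBGGHh=2 wwBBGGhh=2 wwBBGgHh=4 wwBBGghh=4 wwBBggHh=2 wwBBgghh=2 wwBbGGHh=4 wwBbGGhh=4 wwBbGgHh=8 wwBbGghh=8 wwBbggHh=4 wwBbgghh=4 wwbbGGHh=2 wwbbGGhh=2 wwbbGgHh=4 wwbbGghh=4 wwbbggHh=2 wwbbgghh=2
W_ bb gg H_ hits 6/256; gcd=2; 6÷2/256÷2 = 3/128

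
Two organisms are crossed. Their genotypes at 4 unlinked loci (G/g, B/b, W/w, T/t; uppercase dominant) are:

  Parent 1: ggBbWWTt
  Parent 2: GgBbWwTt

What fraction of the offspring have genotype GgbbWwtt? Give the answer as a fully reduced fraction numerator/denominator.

ggBbWWTt gametes: gBWT×4, gBWt×4, gbWT×4, gbWt×4
GgBbWwTt gametes: GBWT×1, GBWt×1, GBwT×1, GBwt×1, GbWT×1, GbWt×1, GbwT×1, Gbwt×1, gBWT×1, gBWt×1, gBwT×1, gBwt×1, gbWT×1, gbWt×1, gbwT×1, gbwt×1
ggBbWWTt×GgBbWwTt grid (16·16=256): GgBBWWTT=4 GgBBWWTt=8 GgBBWWtt=4 GgBBWwTT=4 GgBBWwTt=8 GgBBWwtt=4 GgBbWWTT=8 GgBbWWTt=16 GgBbWWtt=8 GgBbWwTT=8 GgBbWwTt=16 GgBbWwtt=8 GgbbWWTT=4 GgbbWWTt=8 GgbbWWtt=4 GgbbWwTT=4 GgbbWwTt=8 GgbbWwtt=4 ggBBWWTT=4 ggBBWWTt=8 ggBBWWtt=4 ggBBWwTT=4 ggBBWwTt=8 ggBBWwtt=4 ggBbWWTT=8 ggBbWWTt=16 ggBbWWtt=8 ggBbWwTT=8 ggBbWwTt=16 ggBbWwtt=8 ggbbWWTT=4 ggbbWWTt=8 ggbbWWtt=4 ggbbWwTT=4 ggbbWwTt=8 ggbbWwtt=4
GgbbWwtt hits 4/256; gcd=4; 4÷4/256÷4 = 1/64

P(GgbbWwtt) = 1/64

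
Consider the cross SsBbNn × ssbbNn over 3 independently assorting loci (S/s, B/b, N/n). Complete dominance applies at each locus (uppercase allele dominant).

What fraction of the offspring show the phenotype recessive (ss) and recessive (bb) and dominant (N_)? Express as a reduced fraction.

SsBbNn gametes: SBN×1, SBn×1, SbN×1, Sbn×1, sBN×1, sBn×1, sbN×1, sbn×1
ssbbNn gametes: sbN×4, sbn×4
SsBbNn×ssbbNn grid (8·8=64): SsBbNN=4 SsBbNn=8 SsBbnn=4 SsbbNN=4 SsbbNn=8 Ssbbnn=4 ssBbNN=4 ssBbNn=8 ssBbnn=4 ssbbNN=4 ssbbNn=8 ssbbnn=4
ss bb N_ hits 12/64; gcd=4; 12÷4/64÷4 = 3/16

P(ss bb N_) = 3/16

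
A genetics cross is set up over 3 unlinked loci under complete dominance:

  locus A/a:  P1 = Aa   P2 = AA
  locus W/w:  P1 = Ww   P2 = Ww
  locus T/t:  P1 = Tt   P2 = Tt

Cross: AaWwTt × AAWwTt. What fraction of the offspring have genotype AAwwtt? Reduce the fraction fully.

P(AAwwtt) = 1/32

AaWwTt gametes: AWT×1, AWt×1, AwT×1, Awt×1, aWT×1, aWt×1, awT×1, awt×1
AAWwTt gametes: AWT×2, AWt×2, AwT×2, Awt×2
AaWwTt×AAWwTt grid (8·8=64): AAWWTT=2 AAWWTt=4 AAWWtt=2 AAWwTT=4 AAWwTt=8 AAWwtt=4 AAwwTT=2 AAwwTt=4 AAwwtt=2 AaWWTT=2 AaWWTt=4 AaWWtt=2 AaWwTT=4 AaWwTt=8 AaWwtt=4 AawwTT=2 AawwTt=4 Aawwtt=2
AAwwtt hits 2/64; gcd=2; 2÷2/64÷2 = 1/32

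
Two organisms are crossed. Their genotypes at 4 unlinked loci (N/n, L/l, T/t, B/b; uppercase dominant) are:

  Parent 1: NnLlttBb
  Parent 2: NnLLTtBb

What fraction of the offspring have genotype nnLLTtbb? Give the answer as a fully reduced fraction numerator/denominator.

P(nnLLTtbb) = 1/64

NnLlttBb gametes: NLtB×2, NLtb×2, NltB×2, Nltb×2, nLtB×2, nLtb×2, nltB×2, nltb×2
NnLLTtBb gametes: NLTB×2, NLTb×2, NLtB×2, NLtb×2, nLTB×2, nLTb×2, nLtB×2, nLtb×2
NnLlttBb×NnLLTtBb grid (16·16=256): NNLLTtBB=4 NNLLTtBb=8 NNLLTtbb=4 NNLLttBB=4 NNLLttBb=8 NNLLttbb=4 NNLlTtBB=4 NNLlTtBb=8 NNLlTtbb=4 NNLlttBB=4 NNLlttBb=8 NNLlttbb=4 NnLLTtBB=8 NnLLTtBb=16 NnLLTtbb=8 NnLLttBB=8 NnLLttBb=16 NnLLttbb=8 NnLlTtBB=8 NnLlTtBb=16 NnLlTtbb=8 NnLlttBB=8 NnLlttBb=16 NnLlttbb=8 nnLLTtBB=4 nnLLTtBb=8 nnLLTtbb=4 nnLLttBB=4 nnLLttBb=8 nnLLttbb=4 nnLlTtBB=4 nnLlTtBb=8 nnLlTtbb=4 nnLlttBB=4 nnLlttBb=8 nnLlttbb=4
nnLLTtbb hits 4/256; gcd=4; 4÷4/256÷4 = 1/64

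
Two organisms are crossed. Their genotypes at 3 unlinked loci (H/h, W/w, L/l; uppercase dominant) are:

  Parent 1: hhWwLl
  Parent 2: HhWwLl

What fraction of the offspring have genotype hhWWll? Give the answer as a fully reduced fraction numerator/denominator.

P(hhWWll) = 1/32

hhWwLl gametes: hWL×2, hWl×2, hwL×2, hwl×2
HhWwLl gametes: HWL×1, HWl×1, HwL×1, Hwl×1, hWL×1, hWl×1, hwL×1, hwl×1
hhWwLl×HhWwLl grid (8·8=64): HhWWLL=2 HhWWLl=4 HhWWll=2 HhWwLL=4 HhWwLl=8 HhWwll=4 HhwwLL=2 HhwwLl=4 Hhwwll=2 hhWWLL=2 hhWWLl=4 hhWWll=2 hhWwLL=4 hhWwLl=8 hhWwll=4 hhwwLL=2 hhwwLl=4 hhwwll=2
hhWWll hits 2/64; gcd=2; 2÷2/64÷2 = 1/32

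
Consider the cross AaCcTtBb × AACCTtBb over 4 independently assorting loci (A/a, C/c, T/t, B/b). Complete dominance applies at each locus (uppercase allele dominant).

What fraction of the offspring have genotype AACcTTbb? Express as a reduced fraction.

P(AACcTTbb) = 1/64

AaCcTtBb gametes: ACTB×1, ACTb×1, ACtB×1, ACtb×1, AcTB×1, AcTb×1, ActB×1, Actb×1, aCTB×1, aCTb×1, aCtB×1, aCtb×1, acTB×1, acTb×1, actB×1, actb×1
AACCTtBb gametes: ACTB×4, ACTb×4, ACtB×4, ACtb×4
AaCcTtBb×AACCTtBb grid (16·16=256): AACCTTBB=4 AACCTTBb=8 AACCTTbb=4 AACCTtBB=8 AACCTtBb=16 AACCTtbb=8 AACCttBB=4 AACCttBb=8 AACCttbb=4 AACcTTBB=4 AACcTTBb=8 AACcTTbb=4 AACcTtBB=8 AACcTtBb=16 AACcTtbb=8 AACcttBB=4 AACcttBb=8 AACcttbb=4 AaCCTTBB=4 AaCCTTBb=8 AaCCTTbb=4 AaCCTtBB=8 AaCCTtBb=16 AaCCTtbb=8 AaCCttBB=4 AaCCttBb=8 AaCCttbb=4 AaCcTTBB=4 AaCcTTBb=8 AaCcTTbb=4 AaCcTtBB=8 AaCcTtBb=16 AaCcTtbb=8 AaCcttBB=4 AaCcttBb=8 AaCcttbb=4
AACcTTbb hits 4/256; gcd=4; 4÷4/256÷4 = 1/64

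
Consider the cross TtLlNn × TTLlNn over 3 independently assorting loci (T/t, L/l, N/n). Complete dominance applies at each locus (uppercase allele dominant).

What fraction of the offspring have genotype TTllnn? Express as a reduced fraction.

TtLlNn gametes: TLN×1, TLn×1, TlN×1, Tln×1, tLN×1, tLn×1, tlN×1, tln×1
TTLlNn gametes: TLN×2, TLn×2, TlN×2, Tln×2
TtLlNn×TTLlNn grid (8·8=64): TTLLNN=2 TTLLNn=4 TTLLnn=2 TTLlNN=4 TTLlNn=8 TTLlnn=4 TTllNN=2 TTllNn=4 TTllnn=2 TtLLNN=2 TtLLNn=4 TtLLnn=2 TtLlNN=4 TtLlNn=8 TtLlnn=4 TtllNN=2 TtllNn=4 Ttllnn=2
TTllnn hits 2/64; gcd=2; 2÷2/64÷2 = 1/32

P(TTllnn) = 1/32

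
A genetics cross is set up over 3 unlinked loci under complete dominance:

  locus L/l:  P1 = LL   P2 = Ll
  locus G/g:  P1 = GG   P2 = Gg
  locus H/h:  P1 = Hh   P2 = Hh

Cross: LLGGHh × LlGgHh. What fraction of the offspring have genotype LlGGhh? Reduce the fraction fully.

LLGGHh gametes: LGH×4, LGh×4
LlGgHh gametes: LGH×1, LGh×1, LgH×1, Lgh×1, lGH×1, lGh×1, lgH×1, lgh×1
LLGGHh×LlGgHh grid (8·8=64): LLGGHH=4 LLGGHh=8 LLGGhh=4 LLGgHH=4 LLGgHh=8 LLGghh=4 LlGGHH=4 LlGGHh=8 LlGGhh=4 LlGgHH=4 LlGgHh=8 LlGghh=4
LlGGhh hits 4/64; gcd=4; 4÷4/64÷4 = 1/16

P(LlGGhh) = 1/16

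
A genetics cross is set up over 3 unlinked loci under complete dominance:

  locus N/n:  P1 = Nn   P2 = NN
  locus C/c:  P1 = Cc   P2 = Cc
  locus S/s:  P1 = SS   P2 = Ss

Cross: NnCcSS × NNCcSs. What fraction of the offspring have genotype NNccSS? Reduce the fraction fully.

P(NNccSS) = 1/16

NnCcSS gametes: NCS×2, NcS×2, nCS×2, ncS×2
NNCcSs gametes: NCS×2, NCs×2, NcS×2, Ncs×2
NnCcSS×NNCcSs grid (8·8=64): NNCCSS=4 NNCCSs=4 NNCcSS=8 NNCcSs=8 NNccSS=4 NNccSs=4 NnCCSS=4 NnCCSs=4 NnCcSS=8 NnCcSs=8 NnccSS=4 NnccSs=4
NNccSS hits 4/64; gcd=4; 4÷4/64÷4 = 1/16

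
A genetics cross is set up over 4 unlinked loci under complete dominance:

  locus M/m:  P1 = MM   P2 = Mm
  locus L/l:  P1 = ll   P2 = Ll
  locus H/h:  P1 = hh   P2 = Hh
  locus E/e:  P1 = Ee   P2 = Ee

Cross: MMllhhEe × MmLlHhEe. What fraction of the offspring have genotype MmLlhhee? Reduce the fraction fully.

MMllhhEe gametes: MlhE×8, Mlhe×8
MmLlHhEe gametes: MLHE×1, MLHe×1, MLhE×1, MLhe×1, MlHE×1, MlHe×1, MlhE×1, Mlhe×1, mLHE×1, mLHe×1, mLhE×1, mLhe×1, mlHE×1, mlHe×1, mlhE×1, mlhe×1
MMllhhEe×MmLlHhEe grid (16·16=256): MMLlHhEE=8 MMLlHhEe=16 MMLlHhee=8 MMLlhhEE=8 MMLlhhEe=16 MMLlhhee=8 MMllHhEE=8 MMllHhEe=16 MMllHhee=8 MMllhhEE=8 MMllhhEe=16 MMllhhee=8 MmLlHhEE=8 MmLlHhEe=16 MmLlHhee=8 MmLlhhEE=8 MmLlhhEe=16 MmLlhhee=8 MmllHhEE=8 MmllHhEe=16 MmllHhee=8 MmllhhEE=8 MmllhhEe=16 Mmllhhee=8
MmLlhhee hits 8/256; gcd=8; 8÷8/256÷8 = 1/32

P(MmLlhhee) = 1/32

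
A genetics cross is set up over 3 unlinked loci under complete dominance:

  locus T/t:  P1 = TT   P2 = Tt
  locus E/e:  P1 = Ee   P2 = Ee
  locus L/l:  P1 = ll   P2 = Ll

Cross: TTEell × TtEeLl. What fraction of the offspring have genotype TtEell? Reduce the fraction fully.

TTEell gametes: TEl×4, Tel×4
TtEeLl gametes: TEL×1, TEl×1, TeL×1, Tel×1, tEL×1, tEl×1, teL×1, tel×1
TTEell×TtEeLl grid (8·8=64): TTEELl=4 TTEEll=4 TTEeLl=8 TTEell=8 TTeeLl=4 TTeell=4 TtEELl=4 TtEEll=4 TtEeLl=8 TtEell=8 TteeLl=4 Tteell=4
TtEell hits 8/64; gcd=8; 8÷8/64÷8 = 1/8

P(TtEell) = 1/8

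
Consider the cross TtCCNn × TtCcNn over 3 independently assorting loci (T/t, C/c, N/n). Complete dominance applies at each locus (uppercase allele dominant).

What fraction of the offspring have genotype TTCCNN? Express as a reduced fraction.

TtCCNn gametes: TCN×2, TCn×2, tCN×2, tCn×2
TtCcNn gametes: TCN×1, TCn×1, TcN×1, Tcn×1, tCN×1, tCn×1, tcN×1, tcn×1
TtCCNn×TtCcNn grid (8·8=64): TTCCNN=2 TTCCNn=4 TTCCnn=2 TTCcNN=2 TTCcNn=4 TTCcnn=2 TtCCNN=4 TtCCNn=8 TtCCnn=4 TtCcNN=4 TtCcNn=8 TtCcnn=4 ttCCNN=2 ttCCNn=4 ttCCnn=2 ttCcNN=2 ttCcNn=4 ttCcnn=2
TTCCNN hits 2/64; gcd=2; 2÷2/64÷2 = 1/32

P(TTCCNN) = 1/32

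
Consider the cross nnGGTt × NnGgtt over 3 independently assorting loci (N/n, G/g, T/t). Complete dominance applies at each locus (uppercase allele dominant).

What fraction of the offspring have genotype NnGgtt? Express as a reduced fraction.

nnGGTt gametes: nGT×4, nGt×4
NnGgtt gametes: NGt×2, Ngt×2, nGt×2, ngt×2
nnGGTt×NnGgtt grid (8·8=64): NnGGTt=8 NnGGtt=8 NnGgTt=8 NnGgtt=8 nnGGTt=8 nnGGtt=8 nnGgTt=8 nnGgtt=8
NnGgtt hits 8/64; gcd=8; 8÷8/64÷8 = 1/8

P(NnGgtt) = 1/8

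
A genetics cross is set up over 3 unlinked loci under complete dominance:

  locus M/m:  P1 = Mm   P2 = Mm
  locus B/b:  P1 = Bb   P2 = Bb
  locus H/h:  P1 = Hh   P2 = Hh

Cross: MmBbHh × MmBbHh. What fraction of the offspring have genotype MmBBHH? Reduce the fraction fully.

MmBbHh gametes: MBH×1, MBh×1, MbH×1, Mbh×1, mBH×1, mBh×1, mbH×1, mbh×1
MmBbHh gametes: MBH×1, MBh×1, MbH×1, Mbh×1, mBH×1, mBh×1, mbH×1, mbh×1
MmBbHh×MmBbHh grid (8·8=64): MMBBHH=1 MMBBHh=2 MMBBhh=1 MMBbHH=2 MMBbHh=4 MMBbhh=2 MMbbHH=1 MMbbHh=2 MMbbhh=1 MmBBHH=2 MmBBHh=4 MmBBhh=2 MmBbHH=4 MmBbHh=8 MmBbhh=4 MmbbHH=2 MmbbHh=4 Mmbbhh=2 mmBBHH=1 mmBBHh=2 mmBBhh=1 mmBbHH=2 mmBbHh=4 mmBbhh=2 mmbbHH=1 mmbbHh=2 mmbbhh=1
MmBBHH hits 2/64; gcd=2; 2÷2/64÷2 = 1/32

P(MmBBHH) = 1/32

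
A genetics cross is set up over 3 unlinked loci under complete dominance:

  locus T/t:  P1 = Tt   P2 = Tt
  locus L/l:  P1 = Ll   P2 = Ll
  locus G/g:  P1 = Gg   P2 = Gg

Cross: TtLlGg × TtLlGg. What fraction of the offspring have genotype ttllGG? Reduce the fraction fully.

P(ttllGG) = 1/64

TtLlGg gametes: TLG×1, TLg×1, TlG×1, Tlg×1, tLG×1, tLg×1, tlG×1, tlg×1
TtLlGg gametes: TLG×1, TLg×1, TlG×1, Tlg×1, tLG×1, tLg×1, tlG×1, tlg×1
TtLlGg×TtLlGg grid (8·8=64): TTLLGG=1 TTLLGg=2 TTLLgg=1 TTLlGG=2 TTLlGg=4 TTLlgg=2 TTllGG=1 TTllGg=2 TTllgg=1 TtLLGG=2 TtLLGg=4 TtLLgg=2 TtLlGG=4 TtLlGg=8 TtLlgg=4 TtllGG=2 TtllGg=4 Ttllgg=2 ttLLGG=1 ttLLGg=2 ttLLgg=1 ttLlGG=2 ttLlGg=4 ttLlgg=2 ttllGG=1 ttllGg=2 ttllgg=1
ttllGG hits 1/64; gcd=1; 1÷1/64÷1 = 1/64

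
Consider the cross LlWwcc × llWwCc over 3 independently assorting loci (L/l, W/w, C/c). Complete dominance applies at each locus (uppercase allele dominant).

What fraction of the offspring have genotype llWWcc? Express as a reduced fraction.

P(llWWcc) = 1/16

LlWwcc gametes: LWc×2, Lwc×2, lWc×2, lwc×2
llWwCc gametes: lWC×2, lWc×2, lwC×2, lwc×2
LlWwcc×llWwCc grid (8·8=64): LlWWCc=4 LlWWcc=4 LlWwCc=8 LlWwcc=8 LlwwCc=4 Llwwcc=4 llWWCc=4 llWWcc=4 llWwCc=8 llWwcc=8 llwwCc=4 llwwcc=4
llWWcc hits 4/64; gcd=4; 4÷4/64÷4 = 1/16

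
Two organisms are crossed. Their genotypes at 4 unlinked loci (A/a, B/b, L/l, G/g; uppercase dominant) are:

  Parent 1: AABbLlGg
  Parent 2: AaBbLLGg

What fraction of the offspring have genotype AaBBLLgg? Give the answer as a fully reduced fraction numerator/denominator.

P(AaBBLLgg) = 1/64

AABbLlGg gametes: ABLG×2, ABLg×2, ABlG×2, ABlg×2, AbLG×2, AbLg×2, AblG×2, Ablg×2
AaBbLLGg gametes: ABLG×2, ABLg×2, AbLG×2, AbLg×2, aBLG×2, aBLg×2, abLG×2, abLg×2
AABbLlGg×AaBbLLGg grid (16·16=256): AABBLLGG=4 AABBLLGg=8 AABBLLgg=4 AABBLlGG=4 AABBLlGg=8 AABBLlgg=4 AABbLLGG=8 AABbLLGg=16 AABbLLgg=8 AABbLlGG=8 AABbLlGg=16 AABbLlgg=8 AAbbLLGG=4 AAbbLLGg=8 AAbbLLgg=4 AAbbLlGG=4 AAbbLlGg=8 AAbbLlgg=4 AaBBLLGG=4 AaBBLLGg=8 AaBBLLgg=4 AaBBLlGG=4 AaBBLlGg=8 AaBBLlgg=4 AaBbLLGG=8 AaBbLLGg=16 AaBbLLgg=8 AaBbLlGG=8 AaBbLlGg=16 AaBbLlgg=8 AabbLLGG=4 AabbLLGg=8 AabbLLgg=4 AabbLlGG=4 AabbLlGg=8 AabbLlgg=4
AaBBLLgg hits 4/256; gcd=4; 4÷4/256÷4 = 1/64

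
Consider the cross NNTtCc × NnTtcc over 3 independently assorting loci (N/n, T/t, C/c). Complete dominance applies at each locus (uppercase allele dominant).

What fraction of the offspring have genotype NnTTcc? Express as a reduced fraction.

NNTtCc gametes: NTC×2, NTc×2, NtC×2, Ntc×2
NnTtcc gametes: NTc×2, Ntc×2, nTc×2, ntc×2
NNTtCc×NnTtcc grid (8·8=64): NNTTCc=4 NNTTcc=4 NNTtCc=8 NNTtcc=8 NNttCc=4 NNttcc=4 NnTTCc=4 NnTTcc=4 NnTtCc=8 NnTtcc=8 NnttCc=4 Nnttcc=4
NnTTcc hits 4/64; gcd=4; 4÷4/64÷4 = 1/16

P(NnTTcc) = 1/16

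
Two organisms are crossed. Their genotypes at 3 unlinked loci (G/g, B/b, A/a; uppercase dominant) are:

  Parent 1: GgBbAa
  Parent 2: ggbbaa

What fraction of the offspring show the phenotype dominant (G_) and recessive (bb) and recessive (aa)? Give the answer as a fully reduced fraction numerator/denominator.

P(G_ bb aa) = 1/8

GgBbAa gametes: GBA×1, GBa×1, GbA×1, Gba×1, gBA×1, gBa×1, gbA×1, gba×1
ggbbaa gametes: gba×8
GgBbAa×ggbbaa grid (8·8=64): GgBbAa=8 GgBbaa=8 GgbbAa=8 Ggbbaa=8 ggBbAa=8 ggBbaa=8 ggbbAa=8 ggbbaa=8
G_ bb aa hits 8/64; gcd=8; 8÷8/64÷8 = 1/8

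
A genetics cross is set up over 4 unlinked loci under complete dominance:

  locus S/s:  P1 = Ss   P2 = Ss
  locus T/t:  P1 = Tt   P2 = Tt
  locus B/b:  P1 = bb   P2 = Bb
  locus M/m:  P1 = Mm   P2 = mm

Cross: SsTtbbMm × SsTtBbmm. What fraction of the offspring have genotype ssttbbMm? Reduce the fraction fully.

P(ssttbbMm) = 1/64

SsTtbbMm gametes: STbM×2, STbm×2, StbM×2, Stbm×2, sTbM×2, sTbm×2, stbM×2, stbm×2
SsTtBbmm gametes: STBm×2, STbm×2, StBm×2, Stbm×2, sTBm×2, sTbm×2, stBm×2, stbm×2
SsTtbbMm×SsTtBbmm grid (16·16=256): SSTTBbMm=4 SSTTBbmm=4 SSTTbbMm=4 SSTTbbmm=4 SSTtBbMm=8 SSTtBbmm=8 SSTtbbMm=8 SSTtbbmm=8 SSttBbMm=4 SSttBbmm=4 SSttbbMm=4 SSttbbmm=4 SsTTBbMm=8 SsTTBbmm=8 SsTTbbMm=8 SsTTbbmm=8 SsTtBbMm=16 SsTtBbmm=16 SsTtbbMm=16 SsTtbbmm=16 SsttBbMm=8 SsttBbmm=8 SsttbbMm=8 Ssttbbmm=8 ssTTBbMm=4 ssTTBbmm=4 ssTTbbMm=4 ssTTbbmm=4 ssTtBbMm=8 ssTtBbmm=8 ssTtbbMm=8 ssTtbbmm=8 ssttBbMm=4 ssttBbmm=4 ssttbbMm=4 ssttbbmm=4
ssttbbMm hits 4/256; gcd=4; 4÷4/256÷4 = 1/64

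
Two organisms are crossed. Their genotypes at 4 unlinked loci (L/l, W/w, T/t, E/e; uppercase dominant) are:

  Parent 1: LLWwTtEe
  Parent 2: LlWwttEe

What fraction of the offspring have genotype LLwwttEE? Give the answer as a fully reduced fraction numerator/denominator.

LLWwTtEe gametes: LWTE×2, LWTe×2, LWtE×2, LWte×2, LwTE×2, LwTe×2, LwtE×2, Lwte×2
LlWwttEe gametes: LWtE×2, LWte×2, LwtE×2, Lwte×2, lWtE×2, lWte×2, lwtE×2, lwte×2
LLWwTtEe×LlWwttEe grid (16·16=256): LLWWTtEE=4 LLWWTtEe=8 LLWWTtee=4 LLWWttEE=4 LLWWttEe=8 LLWWttee=4 LLWwTtEE=8 LLWwTtEe=16 LLWwTtee=8 LLWwttEE=8 LLWwttEe=16 LLWwttee=8 LLwwTtEE=4 LLwwTtEe=8 LLwwTtee=4 LLwwttEE=4 LLwwttEe=8 LLwwttee=4 LlWWTtEE=4 LlWWTtEe=8 LlWWTtee=4 LlWWttEE=4 LlWWttEe=8 LlWWttee=4 LlWwTtEE=8 LlWwTtEe=16 LlWwTtee=8 LlWwttEE=8 LlWwttEe=16 LlWwttee=8 LlwwTtEE=4 LlwwTtEe=8 LlwwTtee=4 LlwwttEE=4 LlwwttEe=8 Llwwttee=4
LLwwttEE hits 4/256; gcd=4; 4÷4/256÷4 = 1/64

P(LLwwttEE) = 1/64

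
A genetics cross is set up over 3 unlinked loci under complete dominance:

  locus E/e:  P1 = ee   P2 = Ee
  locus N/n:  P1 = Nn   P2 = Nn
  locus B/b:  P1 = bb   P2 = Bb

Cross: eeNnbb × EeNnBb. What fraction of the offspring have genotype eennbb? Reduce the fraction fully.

eeNnbb gametes: eNb×4, enb×4
EeNnBb gametes: ENB×1, ENb×1, EnB×1, Enb×1, eNB×1, eNb×1, enB×1, enb×1
eeNnbb×EeNnBb grid (8·8=64): EeNNBb=4 EeNNbb=4 EeNnBb=8 EeNnbb=8 EennBb=4 Eennbb=4 eeNNBb=4 eeNNbb=4 eeNnBb=8 eeNnbb=8 eennBb=4 eennbb=4
eennbb hits 4/64; gcd=4; 4÷4/64÷4 = 1/16

P(eennbb) = 1/16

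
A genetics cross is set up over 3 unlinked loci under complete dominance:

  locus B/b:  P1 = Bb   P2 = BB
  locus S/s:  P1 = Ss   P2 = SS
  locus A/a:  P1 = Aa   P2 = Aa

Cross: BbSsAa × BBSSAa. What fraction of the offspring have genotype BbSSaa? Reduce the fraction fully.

BbSsAa gametes: BSA×1, BSa×1, BsA×1, Bsa×1, bSA×1, bSa×1, bsA×1, bsa×1
BBSSAa gametes: BSA×4, BSa×4
BbSsAa×BBSSAa grid (8·8=64): BBSSAA=4 BBSSAa=8 BBSSaa=4 BBSsAA=4 BBSsAa=8 BBSsaa=4 BbSSAA=4 BbSSAa=8 BbSSaa=4 BbSsAA=4 BbSsAa=8 BbSsaa=4
BbSSaa hits 4/64; gcd=4; 4÷4/64÷4 = 1/16

P(BbSSaa) = 1/16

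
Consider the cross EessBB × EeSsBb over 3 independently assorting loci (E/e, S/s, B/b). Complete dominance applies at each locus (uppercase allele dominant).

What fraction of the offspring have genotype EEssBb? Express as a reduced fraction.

EessBB gametes: EsB×4, esB×4
EeSsBb gametes: ESB×1, ESb×1, EsB×1, Esb×1, eSB×1, eSb×1, esB×1, esb×1
EessBB×EeSsBb grid (8·8=64): EESsBB=4 EESsBb=4 EEssBB=4 EEssBb=4 EeSsBB=8 EeSsBb=8 EessBB=8 EessBb=8 eeSsBB=4 eeSsBb=4 eessBB=4 eessBb=4
EEssBb hits 4/64; gcd=4; 4÷4/64÷4 = 1/16

P(EEssBb) = 1/16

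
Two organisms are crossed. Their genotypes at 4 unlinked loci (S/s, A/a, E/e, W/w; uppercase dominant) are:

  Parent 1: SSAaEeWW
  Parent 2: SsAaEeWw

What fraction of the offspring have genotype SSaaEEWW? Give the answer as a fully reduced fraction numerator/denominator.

P(SSaaEEWW) = 1/64

SSAaEeWW gametes: SAEW×4, SAeW×4, SaEW×4, SaeW×4
SsAaEeWw gametes: SAEW×1, SAEw×1, SAeW×1, SAew×1, SaEW×1, SaEw×1, SaeW×1, Saew×1, sAEW×1, sAEw×1, sAeW×1, sAew×1, saEW×1, saEw×1, saeW×1, saew×1
SSAaEeWW×SsAaEeWw grid (16·16=256): SSAAEEWW=4 SSAAEEWw=4 SSAAEeWW=8 SSAAEeWw=8 SSAAeeWW=4 SSAAeeWw=4 SSAaEEWW=8 SSAaEEWw=8 SSAaEeWW=16 SSAaEeWw=16 SSAaeeWW=8 SSAaeeWw=8 SSaaEEWW=4 SSaaEEWw=4 SSaaEeWW=8 SSaaEeWw=8 SSaaeeWW=4 SSaaeeWw=4 SsAAEEWW=4 SsAAEEWw=4 SsAAEeWW=8 SsAAEeWw=8 SsAAeeWW=4 SsAAeeWw=4 SsAaEEWW=8 SsAaEEWw=8 SsAaEeWW=16 SsAaEeWw=16 SsAaeeWW=8 SsAaeeWw=8 SsaaEEWW=4 SsaaEEWw=4 SsaaEeWW=8 SsaaEeWw=8 SsaaeeWW=4 SsaaeeWw=4
SSaaEEWW hits 4/256; gcd=4; 4÷4/256÷4 = 1/64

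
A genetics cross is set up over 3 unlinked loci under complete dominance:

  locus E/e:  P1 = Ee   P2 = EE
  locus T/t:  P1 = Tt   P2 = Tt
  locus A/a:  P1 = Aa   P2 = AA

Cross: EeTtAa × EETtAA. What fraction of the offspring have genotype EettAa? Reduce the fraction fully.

P(EettAa) = 1/16

EeTtAa gametes: ETA×1, ETa×1, EtA×1, Eta×1, eTA×1, eTa×1, etA×1, eta×1
EETtAA gametes: ETA×4, EtA×4
EeTtAa×EETtAA grid (8·8=64): EETTAA=4 EETTAa=4 EETtAA=8 EETtAa=8 EEttAA=4 EEttAa=4 EeTTAA=4 EeTTAa=4 EeTtAA=8 EeTtAa=8 EettAA=4 EettAa=4
EettAa hits 4/64; gcd=4; 4÷4/64÷4 = 1/16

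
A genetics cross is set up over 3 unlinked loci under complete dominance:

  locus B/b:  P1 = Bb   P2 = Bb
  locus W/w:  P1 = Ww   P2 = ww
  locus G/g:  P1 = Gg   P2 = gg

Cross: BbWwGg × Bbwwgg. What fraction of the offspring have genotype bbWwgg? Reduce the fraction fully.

P(bbWwgg) = 1/16

BbWwGg gametes: BWG×1, BWg×1, BwG×1, Bwg×1, bWG×1, bWg×1, bwG×1, bwg×1
Bbwwgg gametes: Bwg×4, bwg×4
BbWwGg×Bbwwgg grid (8·8=64): BBWwGg=4 BBWwgg=4 BBwwGg=4 BBwwgg=4 BbWwGg=8 BbWwgg=8 BbwwGg=8 Bbwwgg=8 bbWwGg=4 bbWwgg=4 bbwwGg=4 bbwwgg=4
bbWwgg hits 4/64; gcd=4; 4÷4/64÷4 = 1/16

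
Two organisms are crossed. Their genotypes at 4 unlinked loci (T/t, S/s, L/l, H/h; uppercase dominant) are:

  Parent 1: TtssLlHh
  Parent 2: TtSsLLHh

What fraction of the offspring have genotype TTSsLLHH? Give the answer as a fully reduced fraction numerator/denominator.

TtssLlHh gametes: TsLH×2, TsLh×2, TslH×2, Tslh×2, tsLH×2, tsLh×2, tslH×2, tslh×2
TtSsLLHh gametes: TSLH×2, TSLh×2, TsLH×2, TsLh×2, tSLH×2, tSLh×2, tsLH×2, tsLh×2
TtssLlHh×TtSsLLHh grid (16·16=256): TTSsLLHH=4 TTSsLLHh=8 TTSsLLhh=4 TTSsLlHH=4 TTSsLlHh=8 TTSsLlhh=4 TTssLLHH=4 TTssLLHh=8 TTssLLhh=4 TTssLlHH=4 TTssLlHh=8 TTssLlhh=4 TtSsLLHH=8 TtSsLLHh=16 TtSsLLhh=8 TtSsLlHH=8 TtSsLlHh=16 TtSsLlhh=8 TtssLLHH=8 TtssLLHh=16 TtssLLhh=8 TtssLlHH=8 TtssLlHh=16 TtssLlhh=8 ttSsLLHH=4 ttSsLLHh=8 ttSsLLhh=4 ttSsLlHH=4 ttSsLlHh=8 ttSsLlhh=4 ttssLLHH=4 ttssLLHh=8 ttssLLhh=4 ttssLlHH=4 ttssLlHh=8 ttssLlhh=4
TTSsLLHH hits 4/256; gcd=4; 4÷4/256÷4 = 1/64

P(TTSsLLHH) = 1/64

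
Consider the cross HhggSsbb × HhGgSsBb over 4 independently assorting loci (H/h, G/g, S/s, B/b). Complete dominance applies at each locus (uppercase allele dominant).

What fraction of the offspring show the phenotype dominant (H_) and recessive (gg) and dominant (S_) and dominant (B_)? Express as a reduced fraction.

HhggSsbb gametes: HgSb×4, Hgsb×4, hgSb×4, hgsb×4
HhGgSsBb gametes: HGSB×1, HGSb×1, HGsB×1, HGsb×1, HgSB×1, HgSb×1, HgsB×1, Hgsb×1, hGSB×1, hGSb×1, hGsB×1, hGsb×1, hgSB×1, hgSb×1, hgsB×1, hgsb×1
HhggSsbb×HhGgSsBb grid (16·16=256): HHGgSSBb=4 HHGgSSbb=4 HHGgSsBb=8 HHGgSsbb=8 HHGgssBb=4 HHGgssbb=4 HHggSSBb=4 HHggSSbb=4 HHggSsBb=8 HHggSsbb=8 HHggssBb=4 HHggssbb=4 HhGgSSBb=8 HhGgSSbb=8 HhGgSsBb=16 HhGgSsbb=16 HhGgssBb=8 HhGgssbb=8 HhggSSBb=8 HhggSSbb=8 HhggSsBb=16 HhggSsbb=16 HhggssBb=8 Hhggssbb=8 hhGgSSBb=4 hhGgSSbb=4 hhGgSsBb=8 hhGgSsbb=8 hhGgssBb=4 hhGgssbb=4 hhggSSBb=4 hhggSSbb=4 hhggSsBb=8 hhggSsbb=8 hhggssBb=4 hhggssbb=4
H_ gg S_ B_ hits 36/256; gcd=4; 36÷4/256÷4 = 9/64

P(H_ gg S_ B_) = 9/64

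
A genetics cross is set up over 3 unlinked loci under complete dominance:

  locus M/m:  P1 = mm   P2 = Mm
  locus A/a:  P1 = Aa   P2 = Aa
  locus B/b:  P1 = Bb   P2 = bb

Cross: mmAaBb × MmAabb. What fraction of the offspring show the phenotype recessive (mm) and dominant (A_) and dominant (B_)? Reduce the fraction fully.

P(mm A_ B_) = 3/16

mmAaBb gametes: mAB×2, mAb×2, maB×2, mab×2
MmAabb gametes: MAb×2, Mab×2, mAb×2, mab×2
mmAaBb×MmAabb grid (8·8=64): MmAABb=4 MmAAbb=4 MmAaBb=8 MmAabb=8 MmaaBb=4 Mmaabb=4 mmAABb=4 mmAAbb=4 mmAaBb=8 mmAabb=8 mmaaBb=4 mmaabb=4
mm A_ B_ hits 12/64; gcd=4; 12÷4/64÷4 = 3/16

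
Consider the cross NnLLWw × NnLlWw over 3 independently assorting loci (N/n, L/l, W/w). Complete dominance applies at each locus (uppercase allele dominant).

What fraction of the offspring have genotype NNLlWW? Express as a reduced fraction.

NnLLWw gametes: NLW×2, NLw×2, nLW×2, nLw×2
NnLlWw gametes: NLW×1, NLw×1, NlW×1, Nlw×1, nLW×1, nLw×1, nlW×1, nlw×1
NnLLWw×NnLlWw grid (8·8=64): NNLLWW=2 NNLLWw=4 NNLLww=2 NNLlWW=2 NNLlWw=4 NNLlww=2 NnLLWW=4 NnLLWw=8 NnLLww=4 NnLlWW=4 NnLlWw=8 NnLlww=4 nnLLWW=2 nnLLWw=4 nnLLww=2 nnLlWW=2 nnLlWw=4 nnLlww=2
NNLlWW hits 2/64; gcd=2; 2÷2/64÷2 = 1/32

P(NNLlWW) = 1/32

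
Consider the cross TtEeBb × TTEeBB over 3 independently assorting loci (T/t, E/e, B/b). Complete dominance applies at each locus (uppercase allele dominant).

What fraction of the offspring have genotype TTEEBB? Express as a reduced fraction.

TtEeBb gametes: TEB×1, TEb×1, TeB×1, Teb×1, tEB×1, tEb×1, teB×1, teb×1
TTEeBB gametes: TEB×4, TeB×4
TtEeBb×TTEeBB grid (8·8=64): TTEEBB=4 TTEEBb=4 TTEeBB=8 TTEeBb=8 TTeeBB=4 TTeeBb=4 TtEEBB=4 TtEEBb=4 TtEeBB=8 TtEeBb=8 TteeBB=4 TteeBb=4
TTEEBB hits 4/64; gcd=4; 4÷4/64÷4 = 1/16

P(TTEEBB) = 1/16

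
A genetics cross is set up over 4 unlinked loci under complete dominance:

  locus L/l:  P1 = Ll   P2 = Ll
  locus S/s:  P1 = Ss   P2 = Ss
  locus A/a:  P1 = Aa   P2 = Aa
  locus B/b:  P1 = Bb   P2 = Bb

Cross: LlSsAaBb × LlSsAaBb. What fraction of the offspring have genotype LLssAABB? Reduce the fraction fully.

LlSsAaBb gametes: LSAB×1, LSAb×1, LSaB×1, LSab×1, LsAB×1, LsAb×1, LsaB×1, Lsab×1, lSAB×1, lSAb×1, lSaB×1, lSab×1, lsAB×1, lsAb×1, lsaB×1, lsab×1
LlSsAaBb gametes: LSAB×1, LSAb×1, LSaB×1, LSab×1, LsAB×1, LsAb×1, LsaB×1, Lsab×1, lSAB×1, lSAb×1, lSaB×1, lSab×1, lsAB×1, lsAb×1, lsaB×1, lsab×1
LlSsAaBb×LlSsAaBb grid (16·16=256): LLSSAABB=1 LLSSAABb=2 LLSSAAbb=1 LLSSAaBB=2 LLSSAaBb=4 LLSSAabb=2 LLSSaaBB=1 LLSSaaBb=2 LLSSaabb=1 LLSsAABB=2 LLSsAABb=4 LLSsAAbb=2 LLSsAaBB=4 LLSsAaBb=8 LLSsAabb=4 LLSsaaBB=2 LLSsaaBb=4 LLSsaabb=2 LLssAABB=1 LLssAABb=2 LLssAAbb=1 LLssAaBB=2 LLssAaBb=4 LLssAabb=2 LLssaaBB=1 LLssaaBb=2 LLssaabb=1 LlSSAABB=2 LlSSAABb=4 LlSSAAbb=2 LlSSAaBB=4 LlSSAaBb=8 LlSSAabb=4 LlSSaaBB=2 LlSSaaBb=4 LlSSaabb=2 LlSsAABB=4 LlSsAABb=8 LlSsAAbb=4 LlSsAaBB=8 LlSsAaBb=16 LlSsAabb=8 LlSsaaBB=4 LlSsaaBb=8 LlSsaabb=4 LlssAABB=2 LlssAABb=4 LlssAAbb=2 LlssAaBB=4 LlssAaBb=8 LlssAabb=4 LlssaaBB=2 LlssaaBb=4 Llssaabb=2 llSSAABB=1 llSSAABb=2 llSSAAbb=1 llSSAaBB=2 llSSAaBb=4 llSSAabb=2 llSSaaBB=1 llSSaaBb=2 llSSaabb=1 llSsAABB=2 llSsAABb=4 llSsAAbb=2 llSsAaBB=4 llSsAaBb=8 llSsAabb=4 llSsaaBB=2 llSsaaBb=4 llSsaabb=2 llssAABB=1 llssAABb=2 llssAAbb=1 llssAaBB=2 llssAaBb=4 llssAabb=2 llssaaBB=1 llssaaBb=2 llssaabb=1
LLssAABB hits 1/256; gcd=1; 1÷1/256÷1 = 1/256

P(LLssAABB) = 1/256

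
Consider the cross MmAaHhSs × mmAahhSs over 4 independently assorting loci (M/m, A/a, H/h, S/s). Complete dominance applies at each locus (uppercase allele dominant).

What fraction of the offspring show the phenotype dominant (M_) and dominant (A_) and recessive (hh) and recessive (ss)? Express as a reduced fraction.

P(M_ A_ hh ss) = 3/64

MmAaHhSs gametes: MAHS×1, MAHs×1, MAhS×1, MAhs×1, MaHS×1, MaHs×1, MahS×1, Mahs×1, mAHS×1, mAHs×1, mAhS×1, mAhs×1, maHS×1, maHs×1, mahS×1, mahs×1
mmAahhSs gametes: mAhS×4, mAhs×4, mahS×4, mahs×4
MmAaHhSs×mmAahhSs grid (16·16=256): MmAAHhSS=4 MmAAHhSs=8 MmAAHhss=4 MmAAhhSS=4 MmAAhhSs=8 MmAAhhss=4 MmAaHhSS=8 MmAaHhSs=16 MmAaHhss=8 MmAahhSS=8 MmAahhSs=16 MmAahhss=8 MmaaHhSS=4 MmaaHhSs=8 MmaaHhss=4 MmaahhSS=4 MmaahhSs=8 Mmaahhss=4 mmAAHhSS=4 mmAAHhSs=8 mmAAHhss=4 mmAAhhSS=4 mmAAhhSs=8 mmAAhhss=4 mmAaHhSS=8 mmAaHhSs=16 mmAaHhss=8 mmAahhSS=8 mmAahhSs=16 mmAahhss=8 mmaaHhSS=4 mmaaHhSs=8 mmaaHhss=4 mmaahhSS=4 mmaahhSs=8 mmaahhss=4
M_ A_ hh ss hits 12/256; gcd=4; 12÷4/256÷4 = 3/64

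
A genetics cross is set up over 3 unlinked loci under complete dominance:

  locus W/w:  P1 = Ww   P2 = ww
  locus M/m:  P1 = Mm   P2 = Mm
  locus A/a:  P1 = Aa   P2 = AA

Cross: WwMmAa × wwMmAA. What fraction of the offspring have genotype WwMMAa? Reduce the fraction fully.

P(WwMMAa) = 1/16

WwMmAa gametes: WMA×1, WMa×1, WmA×1, Wma×1, wMA×1, wMa×1, wmA×1, wma×1
wwMmAA gametes: wMA×4, wmA×4
WwMmAa×wwMmAA grid (8·8=64): WwMMAA=4 WwMMAa=4 WwMmAA=8 WwMmAa=8 WwmmAA=4 WwmmAa=4 wwMMAA=4 wwMMAa=4 wwMmAA=8 wwMmAa=8 wwmmAA=4 wwmmAa=4
WwMMAa hits 4/64; gcd=4; 4÷4/64÷4 = 1/16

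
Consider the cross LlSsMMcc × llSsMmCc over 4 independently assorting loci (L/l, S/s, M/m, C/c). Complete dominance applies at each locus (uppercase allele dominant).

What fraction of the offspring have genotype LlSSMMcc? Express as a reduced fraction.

P(LlSSMMcc) = 1/32

LlSsMMcc gametes: LSMc×4, LsMc×4, lSMc×4, lsMc×4
llSsMmCc gametes: lSMC×2, lSMc×2, lSmC×2, lSmc×2, lsMC×2, lsMc×2, lsmC×2, lsmc×2
LlSsMMcc×llSsMmCc grid (16·16=256): LlSSMMCc=8 LlSSMMcc=8 LlSSMmCc=8 LlSSMmcc=8 LlSsMMCc=16 LlSsMMcc=16 LlSsMmCc=16 LlSsMmcc=16 LlssMMCc=8 LlssMMcc=8 LlssMmCc=8 LlssMmcc=8 llSSMMCc=8 llSSMMcc=8 llSSMmCc=8 llSSMmcc=8 llSsMMCc=16 llSsMMcc=16 llSsMmCc=16 llSsMmcc=16 llssMMCc=8 llssMMcc=8 llssMmCc=8 llssMmcc=8
LlSSMMcc hits 8/256; gcd=8; 8÷8/256÷8 = 1/32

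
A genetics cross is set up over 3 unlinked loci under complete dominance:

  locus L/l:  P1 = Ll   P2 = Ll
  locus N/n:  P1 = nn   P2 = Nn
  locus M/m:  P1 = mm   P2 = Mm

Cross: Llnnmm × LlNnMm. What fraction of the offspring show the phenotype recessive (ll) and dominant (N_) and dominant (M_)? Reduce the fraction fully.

P(ll N_ M_) = 1/16

Llnnmm gametes: Lnm×4, lnm×4
LlNnMm gametes: LNM×1, LNm×1, LnM×1, Lnm×1, lNM×1, lNm×1, lnM×1, lnm×1
Llnnmm×LlNnMm grid (8·8=64): LLNnMm=4 LLNnmm=4 LLnnMm=4 LLnnmm=4 LlNnMm=8 LlNnmm=8 LlnnMm=8 Llnnmm=8 llNnMm=4 llNnmm=4 llnnMm=4 llnnmm=4
ll N_ M_ hits 4/64; gcd=4; 4÷4/64÷4 = 1/16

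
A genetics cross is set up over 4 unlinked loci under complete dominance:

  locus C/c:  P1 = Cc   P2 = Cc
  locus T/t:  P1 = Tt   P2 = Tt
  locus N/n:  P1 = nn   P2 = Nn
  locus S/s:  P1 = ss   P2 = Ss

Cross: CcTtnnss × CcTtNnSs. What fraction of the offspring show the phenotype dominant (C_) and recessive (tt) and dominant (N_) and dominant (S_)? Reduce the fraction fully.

P(C_ tt N_ S_) = 3/64

CcTtnnss gametes: CTns×4, Ctns×4, cTns×4, ctns×4
CcTtNnSs gametes: CTNS×1, CTNs×1, CTnS×1, CTns×1, CtNS×1, CtNs×1, CtnS×1, Ctns×1, cTNS×1, cTNs×1, cTnS×1, cTns×1, ctNS×1, ctNs×1, ctnS×1, ctns×1
CcTtnnss×CcTtNnSs grid (16·16=256): CCTTNnSs=4 CCTTNnss=4 CCTTnnSs=4 CCTTnnss=4 CCTtNnSs=8 CCTtNnss=8 CCTtnnSs=8 CCTtnnss=8 CCttNnSs=4 CCttNnss=4 CCttnnSs=4 CCttnnss=4 CcTTNnSs=8 CcTTNnss=8 CcTTnnSs=8 CcTTnnss=8 CcTtNnSs=16 CcTtNnss=16 CcTtnnSs=16 CcTtnnss=16 CcttNnSs=8 CcttNnss=8 CcttnnSs=8 Ccttnnss=8 ccTTNnSs=4 ccTTNnss=4 ccTTnnSs=4 ccTTnnss=4 ccTtNnSs=8 ccTtNnss=8 ccTtnnSs=8 ccTtnnss=8 ccttNnSs=4 ccttNnss=4 ccttnnSs=4 ccttnnss=4
C_ tt N_ S_ hits 12/256; gcd=4; 12÷4/256÷4 = 3/64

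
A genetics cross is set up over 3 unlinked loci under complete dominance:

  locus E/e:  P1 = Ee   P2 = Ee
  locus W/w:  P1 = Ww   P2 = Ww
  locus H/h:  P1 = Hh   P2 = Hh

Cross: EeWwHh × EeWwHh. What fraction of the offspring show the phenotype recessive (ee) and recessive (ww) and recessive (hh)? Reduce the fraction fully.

P(ee ww hh) = 1/64

EeWwHh gametes: EWH×1, EWh×1, EwH×1, Ewh×1, eWH×1, eWh×1, ewH×1, ewh×1
EeWwHh gametes: EWH×1, EWh×1, EwH×1, Ewh×1, eWH×1, eWh×1, ewH×1, ewh×1
EeWwHh×EeWwHh grid (8·8=64): EEWWHH=1 EEWWHh=2 EEWWhh=1 EEWwHH=2 EEWwHh=4 EEWwhh=2 EEwwHH=1 EEwwHh=2 EEwwhh=1 EeWWHH=2 EeWWHh=4 EeWWhh=2 EeWwHH=4 EeWwHh=8 EeWwhh=4 EewwHH=2 EewwHh=4 Eewwhh=2 eeWWHH=1 eeWWHh=2 eeWWhh=1 eeWwHH=2 eeWwHh=4 eeWwhh=2 eewwHH=1 eewwHh=2 eewwhh=1
ee ww hh hits 1/64; gcd=1; 1÷1/64÷1 = 1/64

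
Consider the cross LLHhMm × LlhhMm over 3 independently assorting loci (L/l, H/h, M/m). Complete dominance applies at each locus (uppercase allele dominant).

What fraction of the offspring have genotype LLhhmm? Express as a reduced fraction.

LLHhMm gametes: LHM×2, LHm×2, LhM×2, Lhm×2
LlhhMm gametes: LhM×2, Lhm×2, lhM×2, lhm×2
LLHhMm×LlhhMm grid (8·8=64): LLHhMM=4 LLHhMm=8 LLHhmm=4 LLhhMM=4 LLhhMm=8 LLhhmm=4 LlHhMM=4 LlHhMm=8 LlHhmm=4 LlhhMM=4 LlhhMm=8 Llhhmm=4
LLhhmm hits 4/64; gcd=4; 4÷4/64÷4 = 1/16

P(LLhhmm) = 1/16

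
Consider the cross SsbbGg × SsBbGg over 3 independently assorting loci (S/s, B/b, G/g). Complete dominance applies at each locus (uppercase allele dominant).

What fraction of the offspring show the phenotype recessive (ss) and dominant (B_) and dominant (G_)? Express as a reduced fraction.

P(ss B_ G_) = 3/32

SsbbGg gametes: SbG×2, Sbg×2, sbG×2, sbg×2
SsBbGg gametes: SBG×1, SBg×1, SbG×1, Sbg×1, sBG×1, sBg×1, sbG×1, sbg×1
SsbbGg×SsBbGg grid (8·8=64): SSBbGG=2 SSBbGg=4 SSBbgg=2 SSbbGG=2 SSbbGg=4 SSbbgg=2 SsBbGG=4 SsBbGg=8 SsBbgg=4 SsbbGG=4 SsbbGg=8 Ssbbgg=4 ssBbGG=2 ssBbGg=4 ssBbgg=2 ssbbGG=2 ssbbGg=4 ssbbgg=2
ss B_ G_ hits 6/64; gcd=2; 6÷2/64÷2 = 3/32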